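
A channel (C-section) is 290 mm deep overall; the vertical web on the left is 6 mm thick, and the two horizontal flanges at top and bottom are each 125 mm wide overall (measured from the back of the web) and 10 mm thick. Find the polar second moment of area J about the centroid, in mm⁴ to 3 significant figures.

Break the section into simple shapes (no overlaps), measuring from the bottom-left corner of the bounding box.
Web: 6 × 290, A = 1 740 mm², y = 145 mm, Ī = 12 194 500 mm⁴.
Top flange (beyond web): 119 × 10, A = 1 190 mm², y = 285 mm, Ī = 9916.7 mm⁴.
Bottom flange (beyond web): 119 × 10, A = 1 190 mm², y = 5 mm, Ī = 9916.7 mm⁴.
By symmetry the centroid is at mid-height, ȳ = 145 mm.
Transfer each piece to the centroidal x-axis using Ī + A·d² with d = y − 145:
  web: d = 0 mm → contributes +12 194 500 mm⁴
  top flange (beyond web): d = 140 mm → contributes +23 333 917 mm⁴
  bottom flange (beyond web): d = -140 mm → contributes +23 333 917 mm⁴
Total I = 58 862 333 mm⁴.
For the y-axis: x̄ = 39.104 mm.
Repeating about the centroidal y-axis gives I_y = 6 740 168 mm⁴.
Polar second moment: J = I_x + I_y = 65 602 502 mm⁴.

J ≈ 6.56 × 10⁷ mm⁴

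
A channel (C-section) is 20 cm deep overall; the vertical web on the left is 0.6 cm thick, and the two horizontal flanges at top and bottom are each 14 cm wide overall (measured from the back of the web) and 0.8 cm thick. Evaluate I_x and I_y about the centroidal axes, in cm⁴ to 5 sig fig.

Decompose the section into non-overlapping parts with the origin at the bottom-left of its bounding rectangle.
Web: 0.6 × 20, A = 12 cm², y = 10 cm, Ī = 400 cm⁴.
Top flange (beyond web): 13.4 × 0.8, A = 10.72 cm², y = 19.6 cm, Ī = 0.5717333 cm⁴.
Bottom flange (beyond web): 13.4 × 0.8, A = 10.72 cm², y = 0.4 cm, Ī = 0.5717333 cm⁴.
By symmetry the centroid is at mid-height, ȳ = 10 cm.
Transfer each piece to the centroidal x-axis using Ī + A·d² with d = y − 10:
  web: d = 0 cm → contributes +400 cm⁴
  top flange (beyond web): d = 9.6 cm → contributes +988.5269 cm⁴
  bottom flange (beyond web): d = -9.6 cm → contributes +988.5269 cm⁴
Total I = 2377.054 cm⁴.
For the y-axis: x̄ = 4.788038 cm.
Repeating about the centroidal y-axis gives I_y = 698.1691 cm⁴.

I_x ≈ 2377.1 cm⁴, I_y ≈ 698.17 cm⁴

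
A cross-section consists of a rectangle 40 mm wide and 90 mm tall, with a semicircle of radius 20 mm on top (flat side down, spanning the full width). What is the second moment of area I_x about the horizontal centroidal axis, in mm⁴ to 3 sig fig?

Break the section into simple shapes (no overlaps), measuring from the bottom-left corner of the bounding box.
Rectangular body: 40 × 90, A = 3 600 mm², y = 45 mm, Ī = 2 430 000 mm⁴.
Semicircular cap: semicircle r = 20, A = 628.32 mm², y = 98.488 mm, Ī = 17 561 mm⁴.
Centroid: ȳ = ΣA·y / ΣA = 52.948 mm.
Transfer each piece to the horizontal centroidal axis using Ī + A·d² with d = y − 52.948:
  rectangular body: d = -7.9482 mm → contributes +2 657 428 mm⁴
  semicircular cap: d = 45.54 mm → contributes +1 320 627 mm⁴
Total I = 3 978 055 mm⁴.

I_x ≈ 3.98 × 10⁶ mm⁴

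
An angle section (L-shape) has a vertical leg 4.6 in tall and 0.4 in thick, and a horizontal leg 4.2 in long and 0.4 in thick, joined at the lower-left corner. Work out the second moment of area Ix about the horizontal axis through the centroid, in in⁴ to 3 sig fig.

Ix ≈ 6.94 in⁴

Split into non-overlapping primitives; take the origin at the lower-left of the bounding box.
Vertical leg: 0.4 × 4.6, A = 1.84 in², y = 2.3 in, Ī = 3.2445 in⁴.
Horizontal leg (remainder): 3.8 × 0.4, A = 1.52 in², y = 0.2 in, Ī = 0.020267 in⁴.
Centroid: ȳ = ΣA·y / ΣA = 1.35 in.
Transfer each piece to the horizontal axis through the centroid using Ī + A·d² with d = y − 1.35:
  vertical leg: d = 0.95 in → contributes +4.9051 in⁴
  horizontal leg (remainder): d = -1.15 in → contributes +2.0305 in⁴
Total I = 6.9356 in⁴.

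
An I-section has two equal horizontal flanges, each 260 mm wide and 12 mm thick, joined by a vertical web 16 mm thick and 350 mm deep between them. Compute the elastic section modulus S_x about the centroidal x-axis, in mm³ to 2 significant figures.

Split into non-overlapping primitives; take the origin at the lower-left of the bounding box.
Bottom flange: 260 × 12, A = 3 120 mm², y = 6 mm, Ī = 37 440 mm⁴.
Web: 16 × 350, A = 5 600 mm², y = 187 mm, Ī = 57 166 667 mm⁴.
Top flange: 260 × 12, A = 3 120 mm², y = 368 mm, Ī = 37 440 mm⁴.
By symmetry the centroid is at mid-height, ȳ = 187 mm.
Transfer each piece to the centroidal x-axis using Ī + A·d² with d = y − 187:
  bottom flange: d = -181 mm → contributes +102 251 760 mm⁴
  web: d = 0 mm → contributes +57 166 667 mm⁴
  top flange: d = 181 mm → contributes +102 251 760 mm⁴
Total I = 261 670 187 mm⁴.
Extreme fibre distance c = 187 mm; S = I/c = 1 399 306 mm³.

S_x ≈ 1.4 × 10⁶ mm³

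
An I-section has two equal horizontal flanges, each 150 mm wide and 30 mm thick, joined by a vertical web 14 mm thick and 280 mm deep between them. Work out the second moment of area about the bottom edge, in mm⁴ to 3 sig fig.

Split into non-overlapping primitives; take the origin at the lower-left of the bounding box.
Bottom flange: 150 × 30, A = 4 500 mm², y = 15 mm, Ī = 337 500 mm⁴.
Web: 14 × 280, A = 3 920 mm², y = 170 mm, Ī = 25 610 667 mm⁴.
Top flange: 150 × 30, A = 4 500 mm², y = 325 mm, Ī = 337 500 mm⁴.
Transfer each piece to a horizontal axis along the bottom face using Ī + A·d² with d = y − 0:
  bottom flange: d = 15 mm → contributes +1 350 000 mm⁴
  web: d = 170 mm → contributes +138 898 667 mm⁴
  top flange: d = 325 mm → contributes +475 650 000 mm⁴
Total I = 615 898 667 mm⁴.

I_base ≈ 6.16 × 10⁸ mm⁴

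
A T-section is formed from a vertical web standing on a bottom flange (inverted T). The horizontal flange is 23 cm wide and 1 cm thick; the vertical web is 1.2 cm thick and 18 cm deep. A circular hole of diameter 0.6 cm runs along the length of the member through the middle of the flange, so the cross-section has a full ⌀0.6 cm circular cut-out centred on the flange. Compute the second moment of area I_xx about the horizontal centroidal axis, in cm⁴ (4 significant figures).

I_xx ≈ 1584 cm⁴

Decompose the section into non-overlapping parts with the origin at the bottom-left of its bounding rectangle.
Flange: 23 × 1, A = 23 cm², y = 0.5 cm, Ī = 1.91667 cm⁴.
Web: 1.2 × 18, A = 21.6 cm², y = 10 cm, Ī = 583.2 cm⁴.
Hole (subtracted): ⌀0.6, A = 0.282743 cm², y = 0.5 cm, Ī = 0.00636173 cm⁴.
Centroid: ȳ = ΣA·y / ΣA = 5.13025 cm.
Transfer each piece to the horizontal centroidal axis using Ī + A·d² with d = y − 5.13025:
  flange: d = -4.63025 cm → contributes +495.019 cm⁴
  web: d = 4.86975 cm → contributes +1095.43 cm⁴
  hole: d = -4.63025 cm → contributes −6.06816 cm⁴
Total I = 1584.38 cm⁴.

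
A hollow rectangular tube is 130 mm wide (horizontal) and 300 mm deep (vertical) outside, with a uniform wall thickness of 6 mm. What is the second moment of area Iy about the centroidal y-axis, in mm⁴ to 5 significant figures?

Split into non-overlapping primitives; take the origin at the lower-left of the bounding box.
Outer rectangle: 130 × 300, A = 39 000 mm², x = 65 mm, Ī = 54 925 000 mm⁴.
Inner void (subtracted): 118 × 288, A = 33 984 mm², x = 65 mm, Ī = 39 432 768 mm⁴.
By symmetry the centroid is at mid-width, x̄ = 65 mm.
All pieces are centred on the centroidal y-axis, so I = ΣĪ (holes subtracted) = 15 492 232 mm⁴.

Iy ≈ 1.5492 × 10⁷ mm⁴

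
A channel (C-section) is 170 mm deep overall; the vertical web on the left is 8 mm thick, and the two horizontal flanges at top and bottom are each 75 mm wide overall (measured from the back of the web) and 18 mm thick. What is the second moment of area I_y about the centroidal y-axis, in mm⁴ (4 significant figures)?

I_y ≈ 2.132 × 10⁶ mm⁴

Treat the section as a set of non-overlapping primitives; coordinates are from the bounding-box lower-left.
Web: 8 × 170, A = 1 360 mm², x = 4 mm, Ī = 7253.33 mm⁴.
Top flange (beyond web): 67 × 18, A = 1 206 mm², x = 41.5 mm, Ī = 451 145 mm⁴.
Bottom flange (beyond web): 67 × 18, A = 1 206 mm², x = 41.5 mm, Ī = 451 145 mm⁴.
Centroid: x̄ = ΣA·x / ΣA = 27.9793 mm.
Transfer each piece to the centroidal y-axis using Ī + A·d² with d = x − 27.9793:
  web: d = -23.9793 mm → contributes +789 264 mm⁴
  top flange (beyond web): d = 13.5207 mm → contributes +671 612 mm⁴
  bottom flange (beyond web): d = 13.5207 mm → contributes +671 612 mm⁴
Total I = 2 132 488 mm⁴.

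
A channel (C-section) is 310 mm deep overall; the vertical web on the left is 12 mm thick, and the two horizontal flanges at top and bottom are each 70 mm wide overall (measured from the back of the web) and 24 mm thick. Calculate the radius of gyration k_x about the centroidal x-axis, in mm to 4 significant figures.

Treat the section as a set of non-overlapping primitives; coordinates are from the bounding-box lower-left.
Web: 12 × 310, A = 3 720 mm², y = 155 mm, Ī = 29 791 000 mm⁴.
Top flange (beyond web): 58 × 24, A = 1 392 mm², y = 298 mm, Ī = 66 816 mm⁴.
Bottom flange (beyond web): 58 × 24, A = 1 392 mm², y = 12 mm, Ī = 66 816 mm⁴.
By symmetry the centroid is at mid-height, ȳ = 155 mm.
Transfer each piece to the centroidal x-axis using Ī + A·d² with d = y − 155:
  web: d = 0 mm → contributes +29 791 000 mm⁴
  top flange (beyond web): d = 143 mm → contributes +28 531 824 mm⁴
  bottom flange (beyond web): d = -143 mm → contributes +28 531 824 mm⁴
Total I = 86 854 648 mm⁴.
Radius of gyration: k = √(I/A) = √(86 854 648 / 6 504) = 115.56 mm.

k_x ≈ 115.6 mm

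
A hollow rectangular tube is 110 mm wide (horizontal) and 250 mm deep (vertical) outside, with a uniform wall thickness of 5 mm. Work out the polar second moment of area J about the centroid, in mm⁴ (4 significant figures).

J ≈ 3.576 × 10⁷ mm⁴

Treat the section as a set of non-overlapping primitives; coordinates are from the bounding-box lower-left.
Outer rectangle: 110 × 250, A = 27 500 mm², y = 125 mm, Ī = 143 229 167 mm⁴.
Inner void (subtracted): 100 × 240, A = 24 000 mm², y = 125 mm, Ī = 115 200 000 mm⁴.
By symmetry the centroid is at mid-height, ȳ = 125 mm.
All pieces are centred on the centroidal x-axis, so I = ΣĪ (holes subtracted) = 28 029 167 mm⁴.
Repeating about the centroidal y-axis gives I_y = 7 729 167 mm⁴.
Polar second moment: J = I_x + I_y = 35 758 333 mm⁴.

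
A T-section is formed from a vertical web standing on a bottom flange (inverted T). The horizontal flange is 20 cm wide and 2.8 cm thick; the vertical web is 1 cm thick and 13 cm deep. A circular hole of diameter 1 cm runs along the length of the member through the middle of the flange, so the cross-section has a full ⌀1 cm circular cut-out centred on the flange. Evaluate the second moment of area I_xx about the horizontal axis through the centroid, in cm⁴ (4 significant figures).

I_xx ≈ 876.3 cm⁴

Decompose the section into non-overlapping parts with the origin at the bottom-left of its bounding rectangle.
Flange: 20 × 2.8, A = 56 cm², y = 1.4 cm, Ī = 36.5867 cm⁴.
Web: 1 × 13, A = 13 cm², y = 9.3 cm, Ī = 183.083 cm⁴.
Hole (subtracted): ⌀1, A = 0.785398 cm², y = 1.4 cm, Ī = 0.0490874 cm⁴.
Centroid: ȳ = ΣA·y / ΣA = 2.90554 cm.
Transfer each piece to the horizontal axis through the centroid using Ī + A·d² with d = y − 2.90554:
  flange: d = -1.50554 cm → contributes +163.52 cm⁴
  web: d = 6.39446 cm → contributes +714.641 cm⁴
  hole: d = -1.50554 cm → contributes −1.82932 cm⁴
Total I = 876.332 cm⁴.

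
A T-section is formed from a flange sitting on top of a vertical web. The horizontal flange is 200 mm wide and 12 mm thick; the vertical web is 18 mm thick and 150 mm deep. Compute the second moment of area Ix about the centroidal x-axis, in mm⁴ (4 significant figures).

Ix ≈ 1.343 × 10⁷ mm⁴

Treat the section as a set of non-overlapping primitives; coordinates are from the bounding-box lower-left.
Flange: 200 × 12, A = 2 400 mm², y = 156 mm, Ī = 28 800 mm⁴.
Web: 18 × 150, A = 2 700 mm², y = 75 mm, Ī = 5 062 500 mm⁴.
Centroid: ȳ = ΣA·y / ΣA = 113.118 mm.
Transfer each piece to the centroidal x-axis using Ī + A·d² with d = y − 113.118:
  flange: d = 42.8824 mm → contributes +4 442 151 mm⁴
  web: d = -38.1176 mm → contributes +8 985 479 mm⁴
Total I = 13 427 629 mm⁴.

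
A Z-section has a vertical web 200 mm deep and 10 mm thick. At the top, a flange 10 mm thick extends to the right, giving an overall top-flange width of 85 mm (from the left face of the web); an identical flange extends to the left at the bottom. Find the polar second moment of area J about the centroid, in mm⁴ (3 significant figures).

Split into non-overlapping primitives; take the origin at the lower-left of the bounding box.
Web: 10 × 200, A = 2 000 mm², y = 100 mm, Ī = 6 666 667 mm⁴.
Top flange (beyond web): 75 × 10, A = 750 mm², y = 195 mm, Ī = 6 250 mm⁴.
Bottom flange (beyond web): 75 × 10, A = 750 mm², y = 5 mm, Ī = 6 250 mm⁴.
Centroid: ȳ = ΣA·y / ΣA = 100 mm.
Transfer each piece to the centroidal x-axis using Ī + A·d² with d = y − 100:
  web: d = 0 mm → contributes +6 666 667 mm⁴
  top flange (beyond web): d = 95 mm → contributes +6 775 000 mm⁴
  bottom flange (beyond web): d = -95 mm → contributes +6 775 000 mm⁴
Total I = 20 216 667 mm⁴.
For the y-axis: x̄ = 80 mm.
Repeating about the centroidal y-axis gives I_y = 3 429 167 mm⁴.
Polar second moment: J = I_x + I_y = 23 645 833 mm⁴.

J ≈ 2.36 × 10⁷ mm⁴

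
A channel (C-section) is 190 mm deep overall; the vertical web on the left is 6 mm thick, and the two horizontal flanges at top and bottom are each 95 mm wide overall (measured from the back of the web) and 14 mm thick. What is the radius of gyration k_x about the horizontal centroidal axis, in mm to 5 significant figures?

Break the section into simple shapes (no overlaps), measuring from the bottom-left corner of the bounding box.
Web: 6 × 190, A = 1 140 mm², y = 95 mm, Ī = 3 429 500 mm⁴.
Top flange (beyond web): 89 × 14, A = 1 246 mm², y = 183 mm, Ī = 20351.33 mm⁴.
Bottom flange (beyond web): 89 × 14, A = 1 246 mm², y = 7 mm, Ī = 20351.33 mm⁴.
By symmetry the centroid is at mid-height, ȳ = 95 mm.
Transfer each piece to the horizontal centroidal axis using Ī + A·d² with d = y − 95:
  web: d = 0 mm → contributes +3 429 500 mm⁴
  top flange (beyond web): d = 88 mm → contributes +9 669 375 mm⁴
  bottom flange (beyond web): d = -88 mm → contributes +9 669 375 mm⁴
Total I = 22 768 251 mm⁴.
Radius of gyration: k = √(I/A) = √(22 768 251 / 3 632) = 79.1757 mm.

k_x ≈ 79.176 mm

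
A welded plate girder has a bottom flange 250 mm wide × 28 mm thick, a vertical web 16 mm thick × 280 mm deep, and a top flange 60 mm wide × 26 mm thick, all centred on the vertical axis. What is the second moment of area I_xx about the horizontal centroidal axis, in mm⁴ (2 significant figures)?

Treat the section as a set of non-overlapping primitives; coordinates are from the bounding-box lower-left.
Bottom plate: 250 × 28, A = 7 000 mm², y = 14 mm, Ī = 457 333 mm⁴.
Web plate: 16 × 280, A = 4 480 mm², y = 168 mm, Ī = 29 269 333 mm⁴.
Top plate: 60 × 26, A = 1 560 mm², y = 321 mm, Ī = 87 880 mm⁴.
Centroid: ȳ = ΣA·y / ΣA = 103.6 mm.
Transfer each piece to the horizontal centroidal axis using Ī + A·d² with d = y − 103.6:
  bottom plate: d = -89.63 mm → contributes +56 698 327 mm⁴
  web plate: d = 64.37 mm → contributes +47 829 333 mm⁴
  top plate: d = 217.4 mm → contributes +73 794 068 mm⁴
Total I = 178 321 729 mm⁴.

I_xx ≈ 1.8 × 10⁸ mm⁴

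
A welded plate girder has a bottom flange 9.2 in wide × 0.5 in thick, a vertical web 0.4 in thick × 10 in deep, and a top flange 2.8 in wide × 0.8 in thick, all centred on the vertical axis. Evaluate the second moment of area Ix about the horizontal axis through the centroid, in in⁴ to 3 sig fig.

Ix ≈ 212 in⁴

Split into non-overlapping primitives; take the origin at the lower-left of the bounding box.
Bottom plate: 9.2 × 0.5, A = 4.6 in², y = 0.25 in, Ī = 0.095833 in⁴.
Web plate: 0.4 × 10, A = 4 in², y = 5.5 in, Ī = 33.333 in⁴.
Top plate: 2.8 × 0.8, A = 2.24 in², y = 10.9 in, Ī = 0.11947 in⁴.
Centroid: ȳ = ΣA·y / ΣA = 4.388 in.
Transfer each piece to the horizontal axis through the centroid using Ī + A·d² with d = y − 4.388:
  bottom plate: d = -4.138 in → contributes +78.862 in⁴
  web plate: d = 1.112 in → contributes +38.279 in⁴
  top plate: d = 6.512 in → contributes +95.109 in⁴
Total I = 212.25 in⁴.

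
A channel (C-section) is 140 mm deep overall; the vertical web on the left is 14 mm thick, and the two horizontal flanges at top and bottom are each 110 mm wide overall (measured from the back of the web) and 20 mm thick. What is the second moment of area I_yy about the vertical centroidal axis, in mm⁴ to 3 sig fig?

Split into non-overlapping primitives; take the origin at the lower-left of the bounding box.
Web: 14 × 140, A = 1 960 mm², x = 7 mm, Ī = 32 013 mm⁴.
Top flange (beyond web): 96 × 20, A = 1 920 mm², x = 62 mm, Ī = 1 474 560 mm⁴.
Bottom flange (beyond web): 96 × 20, A = 1 920 mm², x = 62 mm, Ī = 1 474 560 mm⁴.
Centroid: x̄ = ΣA·x / ΣA = 43.414 mm.
Transfer each piece to the vertical centroidal axis using Ī + A·d² with d = x − 43.414:
  web: d = -36.414 mm → contributes +2 630 903 mm⁴
  top flange (beyond web): d = 18.586 mm → contributes +2 137 818 mm⁴
  bottom flange (beyond web): d = 18.586 mm → contributes +2 137 818 mm⁴
Total I = 6 906 540 mm⁴.

I_yy ≈ 6.91 × 10⁶ mm⁴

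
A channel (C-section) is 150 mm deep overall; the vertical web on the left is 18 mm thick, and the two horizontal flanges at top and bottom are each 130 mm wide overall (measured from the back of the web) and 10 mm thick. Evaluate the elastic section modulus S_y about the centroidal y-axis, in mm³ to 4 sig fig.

Split into non-overlapping primitives; take the origin at the lower-left of the bounding box.
Web: 18 × 150, A = 2 700 mm², x = 9 mm, Ī = 72 900 mm⁴.
Top flange (beyond web): 112 × 10, A = 1 120 mm², x = 74 mm, Ī = 1 170 773 mm⁴.
Bottom flange (beyond web): 112 × 10, A = 1 120 mm², x = 74 mm, Ī = 1 170 773 mm⁴.
Centroid: x̄ = ΣA·x / ΣA = 38.4737 mm.
Transfer each piece to the centroidal y-axis using Ī + A·d² with d = x − 38.4737:
  web: d = -29.4737 mm → contributes +2 418 385 mm⁴
  top flange (beyond web): d = 35.5263 mm → contributes +2 584 347 mm⁴
  bottom flange (beyond web): d = 35.5263 mm → contributes +2 584 347 mm⁴
Total I = 7 587 078 mm⁴.
Extreme fibre distance c = 91.5263 mm; S = I/c = 82 895 mm³.

S_y ≈ 8.290 × 10⁴ mm³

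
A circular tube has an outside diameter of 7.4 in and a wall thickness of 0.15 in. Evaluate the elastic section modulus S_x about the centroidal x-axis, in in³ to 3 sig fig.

S_x ≈ 6.07 in³

Decompose the section into non-overlapping parts with the origin at the bottom-left of its bounding rectangle.
Outer circle: ⌀7.4, A = 43.008 in², y = 3.7 in, Ī = 147.2 in⁴.
Bore (subtracted): ⌀7.1, A = 39.592 in², y = 3.7 in, Ī = 124.74 in⁴.
By symmetry the centroid is at mid-height, ȳ = 3.7 in.
All pieces are centred on the centroidal x-axis, so I = ΣĪ (holes subtracted) = 22.457 in⁴.
Extreme fibre distance c = 3.7 in; S = I/c = 6.0694 in³.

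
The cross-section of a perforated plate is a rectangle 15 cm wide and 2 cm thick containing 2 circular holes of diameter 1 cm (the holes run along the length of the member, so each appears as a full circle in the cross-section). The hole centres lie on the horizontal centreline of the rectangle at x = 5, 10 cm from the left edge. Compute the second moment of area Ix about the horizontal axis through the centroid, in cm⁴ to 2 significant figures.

Ix ≈ 9.9 cm⁴

Treat the section as a set of non-overlapping primitives; coordinates are from the bounding-box lower-left.
Plate: 15 × 2, A = 30 cm², y = 1 cm, Ī = 10 cm⁴.
Hole 1 (subtracted): ⌀1, A = 0.7854 cm², y = 1 cm, Ī = 0.04909 cm⁴.
Hole 2 (subtracted): ⌀1, A = 0.7854 cm², y = 1 cm, Ī = 0.04909 cm⁴.
By symmetry the centroid is at mid-height, ȳ = 1 cm.
All pieces are centred on the horizontal axis through the centroid, so I = ΣĪ (holes subtracted) = 9.902 cm⁴.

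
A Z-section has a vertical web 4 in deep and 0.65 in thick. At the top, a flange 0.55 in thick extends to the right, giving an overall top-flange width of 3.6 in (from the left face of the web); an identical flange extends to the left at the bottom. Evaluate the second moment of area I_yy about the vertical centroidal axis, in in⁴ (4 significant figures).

I_yy ≈ 12.96 in⁴

Decompose the section into non-overlapping parts with the origin at the bottom-left of its bounding rectangle.
Web: 0.65 × 4, A = 2.6 in², x = 3.275 in, Ī = 0.0915417 in⁴.
Top flange (beyond web): 2.95 × 0.55, A = 1.6225 in², x = 5.075 in, Ī = 1.17665 in⁴.
Bottom flange (beyond web): 2.95 × 0.55, A = 1.6225 in², x = 1.475 in, Ī = 1.17665 in⁴.
Centroid: x̄ = ΣA·x / ΣA = 3.275 in.
Transfer each piece to the vertical centroidal axis using Ī + A·d² with d = x − 3.275:
  web: d = 0 in → contributes +0.0915417 in⁴
  top flange (beyond web): d = 1.8 in → contributes +6.43355 in⁴
  bottom flange (beyond web): d = -1.8 in → contributes +6.43355 in⁴
Total I = 12.9586 in⁴.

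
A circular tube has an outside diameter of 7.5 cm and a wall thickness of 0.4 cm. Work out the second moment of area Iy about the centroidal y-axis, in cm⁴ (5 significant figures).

Treat the section as a set of non-overlapping primitives; coordinates are from the bounding-box lower-left.
Outer circle: ⌀7.5, A = 44.17865 cm², x = 3.75 cm, Ī = 155.3156 cm⁴.
Bore (subtracted): ⌀6.7, A = 35.25652 cm², x = 3.75 cm, Ī = 98.91658 cm⁴.
By symmetry the centroid is at mid-width, x̄ = 3.75 cm.
All pieces are centred on the centroidal y-axis, so I = ΣĪ (holes subtracted) = 56.39897 cm⁴.

Iy ≈ 56.399 cm⁴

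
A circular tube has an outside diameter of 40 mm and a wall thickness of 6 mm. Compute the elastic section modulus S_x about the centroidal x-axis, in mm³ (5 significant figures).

Break the section into simple shapes (no overlaps), measuring from the bottom-left corner of the bounding box.
Outer circle: ⌀40, A = 1256.637 mm², y = 20 mm, Ī = 125663.7 mm⁴.
Bore (subtracted): ⌀28, A = 615.7522 mm², y = 20 mm, Ī = 30171.86 mm⁴.
By symmetry the centroid is at mid-height, ȳ = 20 mm.
All pieces are centred on the centroidal x-axis, so I = ΣĪ (holes subtracted) = 95491.85 mm⁴.
Extreme fibre distance c = 20 mm; S = I/c = 4774.593 mm³.

S_x ≈ 4774.6 mm³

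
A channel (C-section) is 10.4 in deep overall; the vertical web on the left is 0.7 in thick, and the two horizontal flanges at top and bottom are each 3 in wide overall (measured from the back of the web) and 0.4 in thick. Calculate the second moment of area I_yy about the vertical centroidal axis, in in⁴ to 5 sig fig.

Treat the section as a set of non-overlapping primitives; coordinates are from the bounding-box lower-left.
Web: 0.7 × 10.4, A = 7.28 in², x = 0.35 in, Ī = 0.2972667 in⁴.
Top flange (beyond web): 2.3 × 0.4, A = 0.92 in², x = 1.85 in, Ī = 0.4055667 in⁴.
Bottom flange (beyond web): 2.3 × 0.4, A = 0.92 in², x = 1.85 in, Ī = 0.4055667 in⁴.
Centroid: x̄ = ΣA·x / ΣA = 0.6526316 in.
Transfer each piece to the vertical centroidal axis using Ī + A·d² with d = x − 0.6526316:
  web: d = -0.3026316 in → contributes +0.9640118 in⁴
  top flange (beyond web): d = 1.197368 in → contributes +1.724563 in⁴
  bottom flange (beyond web): d = 1.197368 in → contributes +1.724563 in⁴
Total I = 4.413137 in⁴.

I_yy ≈ 4.4131 in⁴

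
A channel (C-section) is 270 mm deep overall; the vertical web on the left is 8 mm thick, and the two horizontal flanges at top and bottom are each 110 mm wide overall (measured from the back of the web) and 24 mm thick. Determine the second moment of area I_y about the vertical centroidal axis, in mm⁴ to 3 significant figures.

Split into non-overlapping primitives; take the origin at the lower-left of the bounding box.
Web: 8 × 270, A = 2 160 mm², x = 4 mm, Ī = 11 520 mm⁴.
Top flange (beyond web): 102 × 24, A = 2 448 mm², x = 59 mm, Ī = 2 122 416 mm⁴.
Bottom flange (beyond web): 102 × 24, A = 2 448 mm², x = 59 mm, Ī = 2 122 416 mm⁴.
Centroid: x̄ = ΣA·x / ΣA = 42.163 mm.
Transfer each piece to the vertical centroidal axis using Ī + A·d² with d = x − 42.163:
  web: d = -38.163 mm → contributes +3 157 419 mm⁴
  top flange (beyond web): d = 16.837 mm → contributes +2 816 364 mm⁴
  bottom flange (beyond web): d = 16.837 mm → contributes +2 816 364 mm⁴
Total I = 8 790 148 mm⁴.

I_y ≈ 8.79 × 10⁶ mm⁴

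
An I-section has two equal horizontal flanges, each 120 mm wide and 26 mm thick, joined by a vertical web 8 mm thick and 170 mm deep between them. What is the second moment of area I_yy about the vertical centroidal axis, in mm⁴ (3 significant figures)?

I_yy ≈ 7.50 × 10⁶ mm⁴

Treat the section as a set of non-overlapping primitives; coordinates are from the bounding-box lower-left.
Bottom flange: 120 × 26, A = 3 120 mm², x = 60 mm, Ī = 3 744 000 mm⁴.
Web: 8 × 170, A = 1 360 mm², x = 60 mm, Ī = 7253.3 mm⁴.
Top flange: 120 × 26, A = 3 120 mm², x = 60 mm, Ī = 3 744 000 mm⁴.
By symmetry the centroid is at mid-width, x̄ = 60 mm.
All pieces are centred on the vertical centroidal axis, so I = ΣĪ = 7 495 253 mm⁴.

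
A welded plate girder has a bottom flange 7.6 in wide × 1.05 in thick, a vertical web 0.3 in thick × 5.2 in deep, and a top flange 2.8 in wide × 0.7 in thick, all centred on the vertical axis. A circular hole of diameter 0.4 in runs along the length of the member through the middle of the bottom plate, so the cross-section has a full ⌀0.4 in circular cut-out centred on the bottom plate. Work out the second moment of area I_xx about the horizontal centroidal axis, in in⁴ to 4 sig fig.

I_xx ≈ 67.14 in⁴

Treat the section as a set of non-overlapping primitives; coordinates are from the bounding-box lower-left.
Bottom plate: 7.6 × 1.05, A = 7.98 in², y = 0.525 in, Ī = 0.733163 in⁴.
Web plate: 0.3 × 5.2, A = 1.56 in², y = 3.65 in, Ī = 3.5152 in⁴.
Top plate: 2.8 × 0.7, A = 1.96 in², y = 6.6 in, Ī = 0.0800333 in⁴.
Hole (subtracted): ⌀0.4, A = 0.125664 in², y = 0.525 in, Ī = 0.00125664 in⁴.
Centroid: ȳ = ΣA·y / ΣA = 2.00043 in.
Transfer each piece to the horizontal centroidal axis using Ī + A·d² with d = y − 2.00043:
  bottom plate: d = -1.47543 in → contributes +18.1047 in⁴
  web plate: d = 1.64957 in → contributes +7.7601 in⁴
  top plate: d = 4.59957 in → contributes +41.5459 in⁴
  hole: d = -1.47543 in → contributes −0.274812 in⁴
Total I = 67.1359 in⁴.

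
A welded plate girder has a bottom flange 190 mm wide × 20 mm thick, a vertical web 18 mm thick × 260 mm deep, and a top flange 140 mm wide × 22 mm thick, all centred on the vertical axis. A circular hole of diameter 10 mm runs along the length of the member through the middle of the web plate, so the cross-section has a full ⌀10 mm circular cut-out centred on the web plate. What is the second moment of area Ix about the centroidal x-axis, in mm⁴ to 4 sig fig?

Ix ≈ 1.615 × 10⁸ mm⁴

Break the section into simple shapes (no overlaps), measuring from the bottom-left corner of the bounding box.
Bottom plate: 190 × 20, A = 3 800 mm², y = 10 mm, Ī = 126 667 mm⁴.
Web plate: 18 × 260, A = 4 680 mm², y = 150 mm, Ī = 26 364 000 mm⁴.
Top plate: 140 × 22, A = 3 080 mm², y = 291 mm, Ī = 124 227 mm⁴.
Hole (subtracted): ⌀10, A = 78.5398 mm², y = 150 mm, Ī = 490.874 mm⁴.
Centroid: ȳ = ΣA·y / ΣA = 141.489 mm.
Transfer each piece to the centroidal x-axis using Ī + A·d² with d = y − 141.489:
  bottom plate: d = -131.489 mm → contributes +65 826 111 mm⁴
  web plate: d = 8.51111 mm → contributes +26 703 015 mm⁴
  top plate: d = 149.511 mm → contributes +68 973 231 mm⁴
  hole: d = 8.51111 mm → contributes −6180.22 mm⁴
Total I = 161 496 177 mm⁴.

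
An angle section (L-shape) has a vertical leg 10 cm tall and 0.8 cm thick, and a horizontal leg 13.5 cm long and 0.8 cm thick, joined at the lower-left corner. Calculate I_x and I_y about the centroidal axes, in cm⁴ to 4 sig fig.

Split into non-overlapping primitives; take the origin at the lower-left of the bounding box.
Vertical leg: 0.8 × 10, A = 8 cm², y = 5 cm, Ī = 66.6667 cm⁴.
Horizontal leg (remainder): 12.7 × 0.8, A = 10.16 cm², y = 0.4 cm, Ī = 0.541867 cm⁴.
Centroid: ȳ = ΣA·y / ΣA = 2.42643 cm.
Transfer each piece to the centroidal x-axis using Ī + A·d² with d = y − 2.42643:
  vertical leg: d = 2.57357 cm → contributes +119.653 cm⁴
  horizontal leg (remainder): d = -2.02643 cm → contributes +42.2631 cm⁴
Total I = 161.916 cm⁴.
For the y-axis: x̄ = 4.17643 cm.
Repeating about the centroidal y-axis gives I_y = 340.913 cm⁴.

I_x ≈ 161.9 cm⁴, I_y ≈ 340.9 cm⁴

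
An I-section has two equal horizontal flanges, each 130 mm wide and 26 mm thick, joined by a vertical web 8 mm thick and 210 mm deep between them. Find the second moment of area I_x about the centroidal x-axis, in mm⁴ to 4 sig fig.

I_x ≈ 1.007 × 10⁸ mm⁴

Decompose the section into non-overlapping parts with the origin at the bottom-left of its bounding rectangle.
Bottom flange: 130 × 26, A = 3 380 mm², y = 13 mm, Ī = 190 407 mm⁴.
Web: 8 × 210, A = 1 680 mm², y = 131 mm, Ī = 6 174 000 mm⁴.
Top flange: 130 × 26, A = 3 380 mm², y = 249 mm, Ī = 190 407 mm⁴.
By symmetry the centroid is at mid-height, ȳ = 131 mm.
Transfer each piece to the centroidal x-axis using Ī + A·d² with d = y − 131:
  bottom flange: d = -118 mm → contributes +47 253 527 mm⁴
  web: d = 0 mm → contributes +6 174 000 mm⁴
  top flange: d = 118 mm → contributes +47 253 527 mm⁴
Total I = 100 681 053 mm⁴.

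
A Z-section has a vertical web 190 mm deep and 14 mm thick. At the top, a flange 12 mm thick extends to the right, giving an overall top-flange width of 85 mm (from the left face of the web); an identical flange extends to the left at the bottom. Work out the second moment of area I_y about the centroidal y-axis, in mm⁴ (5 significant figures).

Break the section into simple shapes (no overlaps), measuring from the bottom-left corner of the bounding box.
Web: 14 × 190, A = 2 660 mm², x = 78 mm, Ī = 43446.67 mm⁴.
Top flange (beyond web): 71 × 12, A = 852 mm², x = 120.5 mm, Ī = 357 911 mm⁴.
Bottom flange (beyond web): 71 × 12, A = 852 mm², x = 35.5 mm, Ī = 357 911 mm⁴.
Centroid: x̄ = ΣA·x / ΣA = 78 mm.
Transfer each piece to the centroidal y-axis using Ī + A·d² with d = x − 78:
  web: d = 0 mm → contributes +43446.67 mm⁴
  top flange (beyond web): d = 42.5 mm → contributes +1 896 836 mm⁴
  bottom flange (beyond web): d = -42.5 mm → contributes +1 896 836 mm⁴
Total I = 3 837 119 mm⁴.

I_y ≈ 3.8371 × 10⁶ mm⁴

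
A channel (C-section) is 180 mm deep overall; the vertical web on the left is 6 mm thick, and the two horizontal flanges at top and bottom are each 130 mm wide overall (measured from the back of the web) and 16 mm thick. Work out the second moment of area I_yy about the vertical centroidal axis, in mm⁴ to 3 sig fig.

I_yy ≈ 8.67 × 10⁶ mm⁴

Decompose the section into non-overlapping parts with the origin at the bottom-left of its bounding rectangle.
Web: 6 × 180, A = 1 080 mm², x = 3 mm, Ī = 3 240 mm⁴.
Top flange (beyond web): 124 × 16, A = 1 984 mm², x = 68 mm, Ī = 2 542 165 mm⁴.
Bottom flange (beyond web): 124 × 16, A = 1 984 mm², x = 68 mm, Ī = 2 542 165 mm⁴.
Centroid: x̄ = ΣA·x / ΣA = 54.094 mm.
Transfer each piece to the vertical centroidal axis using Ī + A·d² with d = x − 54.094:
  web: d = -51.094 mm → contributes +2 822 630 mm⁴
  top flange (beyond web): d = 13.906 mm → contributes +2 925 852 mm⁴
  bottom flange (beyond web): d = 13.906 mm → contributes +2 925 852 mm⁴
Total I = 8 674 335 mm⁴.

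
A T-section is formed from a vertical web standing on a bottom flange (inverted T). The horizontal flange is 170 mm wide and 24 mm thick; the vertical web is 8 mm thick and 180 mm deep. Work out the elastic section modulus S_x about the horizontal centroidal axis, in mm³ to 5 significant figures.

S_x ≈ 9.1645 × 10⁴ mm³

Split into non-overlapping primitives; take the origin at the lower-left of the bounding box.
Flange: 170 × 24, A = 4 080 mm², y = 12 mm, Ī = 195 840 mm⁴.
Web: 8 × 180, A = 1 440 mm², y = 114 mm, Ī = 3 888 000 mm⁴.
Centroid: ȳ = ΣA·y / ΣA = 38.6087 mm.
Transfer each piece to the horizontal centroidal axis using Ī + A·d² with d = y − 38.6087:
  flange: d = -26.6087 mm → contributes +3 084 573 mm⁴
  web: d = 75.3913 mm → contributes +12 072 742 mm⁴
Total I = 15 157 315 mm⁴.
Extreme fibre distance c = 165.3913 mm; S = I/c = 91645.17 mm³.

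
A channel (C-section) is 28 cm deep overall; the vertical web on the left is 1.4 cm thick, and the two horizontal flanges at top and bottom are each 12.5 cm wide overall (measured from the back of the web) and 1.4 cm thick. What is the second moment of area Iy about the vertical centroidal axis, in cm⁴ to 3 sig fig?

Break the section into simple shapes (no overlaps), measuring from the bottom-left corner of the bounding box.
Web: 1.4 × 28, A = 39.2 cm², x = 0.7 cm, Ī = 6.4027 cm⁴.
Top flange (beyond web): 11.1 × 1.4, A = 15.54 cm², x = 6.95 cm, Ī = 159.56 cm⁴.
Bottom flange (beyond web): 11.1 × 1.4, A = 15.54 cm², x = 6.95 cm, Ī = 159.56 cm⁴.
Centroid: x̄ = ΣA·x / ΣA = 3.4639 cm.
Transfer each piece to the vertical centroidal axis using Ī + A·d² with d = x − 3.4639:
  web: d = -2.7639 cm → contributes +305.87 cm⁴
  top flange (beyond web): d = 3.4861 cm → contributes +348.41 cm⁴
  bottom flange (beyond web): d = 3.4861 cm → contributes +348.41 cm⁴
Total I = 1002.7 cm⁴.

Iy ≈ 1000 cm⁴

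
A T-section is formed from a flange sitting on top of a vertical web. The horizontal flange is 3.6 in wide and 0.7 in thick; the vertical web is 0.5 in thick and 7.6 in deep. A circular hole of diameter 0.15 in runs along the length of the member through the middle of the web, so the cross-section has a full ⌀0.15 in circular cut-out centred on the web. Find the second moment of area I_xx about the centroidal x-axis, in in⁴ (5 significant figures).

I_xx ≈ 44.440 in⁴

Decompose the section into non-overlapping parts with the origin at the bottom-left of its bounding rectangle.
Flange: 3.6 × 0.7, A = 2.52 in², y = 7.95 in, Ī = 0.1029 in⁴.
Web: 0.5 × 7.6, A = 3.8 in², y = 3.8 in, Ī = 18.29067 in⁴.
Hole (subtracted): ⌀0.15, A = 0.01767146 in², y = 3.8 in, Ī = 0.00002485049 in⁴.
Centroid: ȳ = ΣA·y / ΣA = 5.459387 in.
Transfer each piece to the centroidal x-axis using Ī + A·d² with d = y − 5.459387:
  flange: d = 2.490613 in → contributes +15.73485 in⁴
  web: d = -1.659387 in → contributes +28.75421 in⁴
  hole: d = -1.659387 in → contributes −0.04868435 in⁴
Total I = 44.44038 in⁴.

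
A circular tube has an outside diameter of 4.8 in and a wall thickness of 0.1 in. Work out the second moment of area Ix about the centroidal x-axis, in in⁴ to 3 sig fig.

Ix ≈ 4.08 in⁴

Break the section into simple shapes (no overlaps), measuring from the bottom-left corner of the bounding box.
Outer circle: ⌀4.8, A = 18.096 in², y = 2.4 in, Ī = 26.058 in⁴.
Bore (subtracted): ⌀4.6, A = 16.619 in², y = 2.4 in, Ī = 21.979 in⁴.
By symmetry the centroid is at mid-height, ȳ = 2.4 in.
All pieces are centred on the centroidal x-axis, so I = ΣĪ (holes subtracted) = 4.079 in⁴.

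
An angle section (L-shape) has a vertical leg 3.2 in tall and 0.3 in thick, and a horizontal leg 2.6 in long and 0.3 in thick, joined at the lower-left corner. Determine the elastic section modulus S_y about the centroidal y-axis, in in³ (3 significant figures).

Break the section into simple shapes (no overlaps), measuring from the bottom-left corner of the bounding box.
Vertical leg: 0.3 × 3.2, A = 0.96 in², x = 0.15 in, Ī = 0.0072 in⁴.
Horizontal leg (remainder): 2.3 × 0.3, A = 0.69 in², x = 1.45 in, Ī = 0.30418 in⁴.
Centroid: x̄ = ΣA·x / ΣA = 0.69364 in.
Transfer each piece to the centroidal y-axis using Ī + A·d² with d = x − 0.69364:
  vertical leg: d = -0.54364 in → contributes +0.29092 in⁴
  horizontal leg (remainder): d = 0.75636 in → contributes +0.69891 in⁴
Total I = 0.98983 in⁴.
Extreme fibre distance c = 1.9064 in; S = I/c = 0.51923 in³.

S_y ≈ 0.519 in³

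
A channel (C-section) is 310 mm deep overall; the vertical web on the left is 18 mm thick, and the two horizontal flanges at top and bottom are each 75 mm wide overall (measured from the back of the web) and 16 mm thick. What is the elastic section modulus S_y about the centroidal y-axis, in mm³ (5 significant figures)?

Decompose the section into non-overlapping parts with the origin at the bottom-left of its bounding rectangle.
Web: 18 × 310, A = 5 580 mm², x = 9 mm, Ī = 150 660 mm⁴.
Top flange (beyond web): 57 × 16, A = 912 mm², x = 46.5 mm, Ī = 246 924 mm⁴.
Bottom flange (beyond web): 57 × 16, A = 912 mm², x = 46.5 mm, Ī = 246 924 mm⁴.
Centroid: x̄ = ΣA·x / ΣA = 18.23825 mm.
Transfer each piece to the centroidal y-axis using Ī + A·d² with d = x − 18.23825:
  web: d = -9.23825 mm → contributes +626886.5 mm⁴
  top flange (beyond web): d = 28.26175 mm → contributes +975362.6 mm⁴
  bottom flange (beyond web): d = 28.26175 mm → contributes +975362.6 mm⁴
Total I = 2 577 612 mm⁴.
Extreme fibre distance c = 56.76175 mm; S = I/c = 45411.07 mm³.

S_y ≈ 4.5411 × 10⁴ mm³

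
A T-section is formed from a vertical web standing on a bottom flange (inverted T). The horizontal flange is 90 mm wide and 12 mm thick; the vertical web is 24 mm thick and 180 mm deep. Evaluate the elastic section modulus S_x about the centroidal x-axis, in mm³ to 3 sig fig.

S_x ≈ 1.80 × 10⁵ mm³

Break the section into simple shapes (no overlaps), measuring from the bottom-left corner of the bounding box.
Flange: 90 × 12, A = 1 080 mm², y = 6 mm, Ī = 12 960 mm⁴.
Web: 24 × 180, A = 4 320 mm², y = 102 mm, Ī = 11 664 000 mm⁴.
Centroid: ȳ = ΣA·y / ΣA = 82.8 mm.
Transfer each piece to the centroidal x-axis using Ī + A·d² with d = y − 82.8:
  flange: d = -76.8 mm → contributes +6 383 059 mm⁴
  web: d = 19.2 mm → contributes +13 256 525 mm⁴
Total I = 19 639 584 mm⁴.
Extreme fibre distance c = 109.2 mm; S = I/c = 179 850 mm³.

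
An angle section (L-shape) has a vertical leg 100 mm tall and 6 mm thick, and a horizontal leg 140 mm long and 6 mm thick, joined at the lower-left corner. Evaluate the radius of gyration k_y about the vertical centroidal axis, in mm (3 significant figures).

Decompose the section into non-overlapping parts with the origin at the bottom-left of its bounding rectangle.
Vertical leg: 6 × 100, A = 600 mm², x = 3 mm, Ī = 1 800 mm⁴.
Horizontal leg (remainder): 134 × 6, A = 804 mm², x = 73 mm, Ī = 1 203 052 mm⁴.
Centroid: x̄ = ΣA·x / ΣA = 43.085 mm.
Transfer each piece to the vertical centroidal axis using Ī + A·d² with d = x − 43.085:
  vertical leg: d = -40.085 mm → contributes +965 907 mm⁴
  horizontal leg (remainder): d = 29.915 mm → contributes +1 922 535 mm⁴
Total I = 2 888 442 mm⁴.
Radius of gyration: k = √(I/A) = √(2 888 442 / 1 404) = 45.357 mm.

k_y ≈ 45.4 mm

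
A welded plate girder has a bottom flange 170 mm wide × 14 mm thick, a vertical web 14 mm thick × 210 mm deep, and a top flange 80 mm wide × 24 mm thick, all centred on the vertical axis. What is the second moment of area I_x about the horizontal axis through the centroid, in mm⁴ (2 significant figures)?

Decompose the section into non-overlapping parts with the origin at the bottom-left of its bounding rectangle.
Bottom plate: 170 × 14, A = 2 380 mm², y = 7 mm, Ī = 38 873 mm⁴.
Web plate: 14 × 210, A = 2 940 mm², y = 119 mm, Ī = 10 804 500 mm⁴.
Top plate: 80 × 24, A = 1 920 mm², y = 236 mm, Ī = 92 160 mm⁴.
Centroid: ȳ = ΣA·y / ΣA = 113.2 mm.
Transfer each piece to the horizontal axis through the centroid using Ī + A·d² with d = y − 113.2:
  bottom plate: d = -106.2 mm → contributes +26 886 588 mm⁴
  web plate: d = 5.79 mm → contributes +10 903 063 mm⁴
  top plate: d = 122.8 mm → contributes +29 040 764 mm⁴
Total I = 66 830 414 mm⁴.

I_x ≈ 6.7 × 10⁷ mm⁴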